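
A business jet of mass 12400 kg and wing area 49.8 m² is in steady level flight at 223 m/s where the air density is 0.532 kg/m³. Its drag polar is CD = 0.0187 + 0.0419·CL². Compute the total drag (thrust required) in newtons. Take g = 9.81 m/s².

Weight W = mg = 12400 × 9.81 = 1.2164×10^5 N; in level flight L = W.
q = ½ρv² = ½ × 0.532 × 223² = 13230 Pa.
Required CL = L/(qS) = 1.2164×10^5/(13230·49.8) = 0.1847.
CD = 0.0187 + 0.0419 × 0.1847² = 0.02013.
D = q·S·CD = 13230 × 49.8 × 0.02013 = 13260 N

D = 13300 N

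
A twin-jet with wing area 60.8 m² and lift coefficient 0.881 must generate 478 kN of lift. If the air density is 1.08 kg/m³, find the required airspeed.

v = 129 m/s

L = ½ρv²S·CL ⇒ v = √(2L/(ρ·S·CL))
v = √(2 × 4.78×10^5 / (1.08 × 60.8 × 0.881)) = √16530 = 129 m/s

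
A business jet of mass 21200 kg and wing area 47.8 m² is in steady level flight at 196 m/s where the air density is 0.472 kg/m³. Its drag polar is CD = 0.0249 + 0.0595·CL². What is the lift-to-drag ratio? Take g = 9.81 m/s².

L/D = 12.4

Weight W = mg = 21200 × 9.81 = 2.0797×10^5 N; in level flight L = W.
Dynamic pressure q = 0.5 × 0.472 × 196² = 9066 Pa.
CL = 2W/(ρv²S) = 2×2.0797×10^5/(0.472×196²×47.8) = 0.4799.
CD = 0.0249 + 0.0595 × 0.4799² = 0.0386.
L/D = CL/CD = 0.4799 / 0.0386 = 12.4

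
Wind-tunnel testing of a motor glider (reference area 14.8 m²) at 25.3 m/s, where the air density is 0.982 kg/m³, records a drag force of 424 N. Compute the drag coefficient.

CD = 0.0912

From D = ½ρv²S·CD, rearranging gives CD = 2D/(ρv²S).
CD = 2 × 424 / (0.982 × 25.3² × 14.8) = 0.0912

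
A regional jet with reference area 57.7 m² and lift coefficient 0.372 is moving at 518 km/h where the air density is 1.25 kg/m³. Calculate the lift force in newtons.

L = 2.78×10^5 N

Convert speed: v = 518 km/h ÷ 3.6 = 143.9 m/s.
Dynamic pressure q = ½ρv² = ½ × 1.25 × 143.9² = 12940 Pa.
L = q·S·CL = 12940 × 57.7 × 0.372 = 2.78×10^5 N ≈ 278 kN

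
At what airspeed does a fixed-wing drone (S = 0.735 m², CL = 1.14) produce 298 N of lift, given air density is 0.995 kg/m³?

v = 26.7 m/s

L = ½ρv²S·CL ⇒ v = √(2L/(ρ·S·CL))
v = √(2 × 298 / (0.995 × 0.735 × 1.14)) = √714.9 = 26.7 m/s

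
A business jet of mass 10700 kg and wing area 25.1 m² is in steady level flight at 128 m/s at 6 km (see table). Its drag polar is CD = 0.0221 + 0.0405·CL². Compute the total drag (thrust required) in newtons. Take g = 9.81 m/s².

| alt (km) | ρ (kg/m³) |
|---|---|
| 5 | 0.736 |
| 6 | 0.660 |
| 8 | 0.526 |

D = 6290 N

At 6 km, from the table: ρ = 0.660 kg/m³.
Level flight ⇒ L = W = m·g = 10700 × 9.81 = 1.0497×10^5 N.
q = ½ρv² = ½ × 0.66 × 128² = 5407 Pa.
CL = 2W/(ρv²S) = 2×1.0497×10^5/(0.66×128²×25.1) = 0.7735.
CD = 0.0221 + 0.0405 × 0.7735² = 0.04633.
D = q·S·CD = 5407 × 25.1 × 0.04633 = 6287 N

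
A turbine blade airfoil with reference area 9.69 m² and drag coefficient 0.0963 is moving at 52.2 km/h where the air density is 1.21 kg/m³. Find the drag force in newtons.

D = 119 N

Convert speed: v = 52.2 km/h ÷ 3.6 = 14.5 m/s.
Dynamic pressure q = ½ρv² = ½ × 1.21 × 14.5² = 127.2 Pa.
D = q·S·CD = 127.2 × 9.69 × 0.0963 = 119 N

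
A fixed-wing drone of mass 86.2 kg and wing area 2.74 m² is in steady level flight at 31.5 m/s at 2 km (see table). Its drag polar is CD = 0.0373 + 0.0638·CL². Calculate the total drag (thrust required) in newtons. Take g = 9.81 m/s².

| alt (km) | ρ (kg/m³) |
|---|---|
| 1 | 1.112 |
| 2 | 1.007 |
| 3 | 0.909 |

D = 84.4 N

At 2 km, from the table: ρ = 1.007 kg/m³.
In steady level flight, lift balances weight: W = mg = 86.2 × 9.81 = 845.62 N.
q = ½ρv² = ½ × 1.007 × 31.5² = 499.6 Pa.
CL = 2W/(ρv²S) = 2×845.62/(1.007×31.5²×2.74) = 0.6177.
CD = 0.0373 + 0.0638 × 0.6177² = 0.06165.
D = q·S·CD = 499.6 × 2.74 × 0.06165 = 84.39 N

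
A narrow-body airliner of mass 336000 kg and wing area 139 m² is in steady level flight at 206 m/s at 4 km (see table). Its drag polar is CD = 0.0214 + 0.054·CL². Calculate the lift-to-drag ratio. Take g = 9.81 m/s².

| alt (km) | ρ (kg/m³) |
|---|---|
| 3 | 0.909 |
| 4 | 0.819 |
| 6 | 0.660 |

At 4 km, from the table: ρ = 0.819 kg/m³.
Level flight ⇒ L = W = m·g = 336000 × 9.81 = 3.2962×10^6 N.
Dynamic pressure q = 0.5 × 0.819 × 206² = 17380 Pa.
CL = 2W/(ρv²S) = 2×3.2962×10^6/(0.819×206²×139) = 1.365.
CD = 0.0214 + 0.054 × 1.365² = 0.122.
L/D = CL/CD = 1.365 / 0.122 = 11.2

L/D = 11.2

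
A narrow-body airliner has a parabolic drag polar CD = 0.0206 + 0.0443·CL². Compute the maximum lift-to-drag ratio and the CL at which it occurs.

For CD = CD0 + K·CL², (L/D)max occurs at CL* = √(CD0/K) and equals 1/(2√(K·CD0)).
(L/D)max = 1/(2√(0.0443 × 0.0206)) = 1/(2 × 0.03021) = 16.6
CL* = √(0.0206/0.0443) = 0.682

(L/D)max = 16.6, at CL = 0.682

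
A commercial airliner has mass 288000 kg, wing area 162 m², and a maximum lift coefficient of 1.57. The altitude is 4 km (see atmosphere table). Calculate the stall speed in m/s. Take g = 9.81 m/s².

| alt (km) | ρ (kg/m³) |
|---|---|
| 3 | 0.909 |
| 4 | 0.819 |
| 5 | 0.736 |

V_stall = 165 m/s

At 4 km, from the table: ρ = 0.819 kg/m³.
Stall occurs when L = W at CL,max. W = mg = 288000 × 9.81 = 2.825×10^6 N.
V_stall = √(2W/(ρ·S·CL,max)) = √(2 × 2.825×10^6 / (0.819 × 162 × 1.57))
V_stall = √27130 = 165 m/s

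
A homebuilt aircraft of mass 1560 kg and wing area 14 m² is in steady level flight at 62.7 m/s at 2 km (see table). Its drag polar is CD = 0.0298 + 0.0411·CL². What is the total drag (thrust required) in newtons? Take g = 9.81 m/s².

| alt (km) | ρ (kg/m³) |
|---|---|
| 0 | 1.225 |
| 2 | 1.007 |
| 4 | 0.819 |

D = 1170 N

At 2 km, from the table: ρ = 1.007 kg/m³.
In steady level flight, lift balances weight: W = mg = 1560 × 9.81 = 15304 N.
Dynamic pressure q = 0.5 × 1.007 × 62.7² = 1979 Pa.
Required CL = L/(qS) = 15304/(1979·14) = 0.5522.
CD = 0.0298 + 0.0411 × 0.5522² = 0.04233.
D = q·S·CD = 1979 × 14 × 0.04233 = 1173 N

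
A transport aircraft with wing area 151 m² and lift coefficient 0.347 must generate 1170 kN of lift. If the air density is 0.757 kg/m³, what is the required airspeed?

v = 243 m/s

L = ½ρv²S·CL ⇒ v = √(2L/(ρ·S·CL))
v = √(2 × 1.17×10^6 / (0.757 × 151 × 0.347)) = √58990 = 243 m/s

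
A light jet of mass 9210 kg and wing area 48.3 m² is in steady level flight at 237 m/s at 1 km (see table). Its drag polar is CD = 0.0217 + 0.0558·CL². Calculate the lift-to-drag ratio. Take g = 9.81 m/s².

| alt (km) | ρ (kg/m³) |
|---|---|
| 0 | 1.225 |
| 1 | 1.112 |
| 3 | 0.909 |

At 1 km, from the table: ρ = 1.112 kg/m³.
In steady level flight, lift balances weight: W = mg = 9210 × 9.81 = 90350 N.
Dynamic pressure q = 0.5 × 1.112 × 237² = 31230 Pa.
CL = W/(q·S) = 90350 / (31230 × 48.3) = 0.0599.
CD = 0.0217 + 0.0558 × 0.0599² = 0.0219.
L/D = CL/CD = 0.0599 / 0.0219 = 2.74

L/D = 2.74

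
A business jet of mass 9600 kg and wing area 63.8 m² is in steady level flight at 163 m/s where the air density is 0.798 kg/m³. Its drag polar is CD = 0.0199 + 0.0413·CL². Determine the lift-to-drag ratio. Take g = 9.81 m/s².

In steady level flight, lift balances weight: W = mg = 9600 × 9.81 = 94176 N.
q = ½ρv² = ½ × 0.798 × 163² = 10600 Pa.
Required CL = L/(qS) = 94176/(10600·63.8) = 0.1392.
CD = 0.0199 + 0.0413 × 0.1392² = 0.0207.
L/D = CL/CD = 0.1392 / 0.0207 = 6.73

L/D = 6.73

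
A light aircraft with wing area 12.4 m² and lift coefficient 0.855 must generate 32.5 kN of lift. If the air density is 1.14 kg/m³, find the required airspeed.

v = 73.3 m/s

L = ½ρv²S·CL ⇒ v = √(2L/(ρ·S·CL))
v = √(2 × 32500 / (1.14 × 12.4 × 0.855)) = √5378 = 73.3 m/s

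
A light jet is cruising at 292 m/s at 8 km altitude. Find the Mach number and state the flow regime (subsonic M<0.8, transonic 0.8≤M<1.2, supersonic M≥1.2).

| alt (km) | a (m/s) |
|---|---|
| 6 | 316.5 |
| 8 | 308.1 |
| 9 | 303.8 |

M = 0.948 (transonic)

At 8 km, from the table: a = 308.1 m/s.
M = v/a = 292 / 308.1 = 0.948
M = 0.948 → transonic.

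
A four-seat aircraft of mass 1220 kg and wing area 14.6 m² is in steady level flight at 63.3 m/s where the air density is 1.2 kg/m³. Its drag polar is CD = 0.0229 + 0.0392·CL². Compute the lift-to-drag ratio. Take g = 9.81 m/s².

L/D = 12.4

Weight W = mg = 1220 × 9.81 = 11968 N; in level flight L = W.
q = ½ρv² = ½ × 1.2 × 63.3² = 2404 Pa.
Required CL = L/(qS) = 11968/(2404·14.6) = 0.341.
CD = 0.0229 + 0.0392 × 0.341² = 0.02746.
L/D = CL/CD = 0.341 / 0.02746 = 12.4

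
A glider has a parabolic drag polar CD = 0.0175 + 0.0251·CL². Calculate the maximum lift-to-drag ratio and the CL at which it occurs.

For CD = CD0 + K·CL², (L/D)max occurs at CL* = √(CD0/K) and equals 1/(2√(K·CD0)).
(L/D)max = 1/(2√(0.0251 × 0.0175)) = 1/(2 × 0.02096) = 23.9
CL* = √(0.0175/0.0251) = 0.835

(L/D)max = 23.9, at CL = 0.835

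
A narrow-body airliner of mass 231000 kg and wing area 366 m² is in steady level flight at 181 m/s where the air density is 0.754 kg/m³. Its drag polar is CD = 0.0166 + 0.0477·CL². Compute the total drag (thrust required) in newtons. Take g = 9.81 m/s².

D = 1.29×10^5 N

In steady level flight, lift balances weight: W = mg = 231000 × 9.81 = 2.2661×10^6 N.
Dynamic pressure q = 0.5 × 0.754 × 181² = 12350 Pa.
CL = 2W/(ρv²S) = 2×2.2661×10^6/(0.754×181²×366) = 0.5013.
CD = 0.0166 + 0.0477 × 0.5013² = 0.02859.
D = q·S·CD = 12350 × 366 × 0.02859 = 1.292×10^5 N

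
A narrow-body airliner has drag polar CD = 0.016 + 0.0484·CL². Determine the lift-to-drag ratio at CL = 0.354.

L/D = 16

CD = 0.016 + 0.0484 × 0.354² = 0.02207
L/D = CL/CD = 0.354 / 0.02207 = 16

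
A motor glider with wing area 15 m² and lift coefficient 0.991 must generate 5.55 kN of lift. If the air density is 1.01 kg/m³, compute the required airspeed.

L = ½ρv²S·CL ⇒ v = √(2L/(ρ·S·CL))
v = √(2 × 5550 / (1.01 × 15 × 0.991)) = √739.3 = 27.2 m/s

v = 27.2 m/s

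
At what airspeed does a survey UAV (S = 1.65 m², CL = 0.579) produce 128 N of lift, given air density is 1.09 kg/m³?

L = ½ρv²S·CL ⇒ v = √(2L/(ρ·S·CL))
v = √(2 × 128 / (1.09 × 1.65 × 0.579)) = √245.8 = 15.7 m/s

v = 15.7 m/s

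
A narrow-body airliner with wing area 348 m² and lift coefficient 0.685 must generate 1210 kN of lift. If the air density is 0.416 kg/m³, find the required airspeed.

L = ½ρv²S·CL ⇒ v = √(2L/(ρ·S·CL))
v = √(2 × 1.21×10^6 / (0.416 × 348 × 0.685)) = √24400 = 156 m/s

v = 156 m/s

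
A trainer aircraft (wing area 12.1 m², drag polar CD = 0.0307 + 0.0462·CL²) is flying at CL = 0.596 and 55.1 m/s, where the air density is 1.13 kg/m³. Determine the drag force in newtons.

CD = 0.0307 + 0.0462 × 0.596² = 0.04711
D = ½ρv²S·CD = ½ × 1.13 × 55.1² × 12.1 × 0.04711 = 978 N

D = 978 N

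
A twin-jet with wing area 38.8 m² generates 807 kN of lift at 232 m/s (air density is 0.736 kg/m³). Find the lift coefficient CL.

From L = ½ρv²S·CL, rearranging gives CL = 2L/(ρv²S).
CL = 2 × 8.07×10^5 / (0.736 × 232² × 38.8) = 1.05

CL = 1.05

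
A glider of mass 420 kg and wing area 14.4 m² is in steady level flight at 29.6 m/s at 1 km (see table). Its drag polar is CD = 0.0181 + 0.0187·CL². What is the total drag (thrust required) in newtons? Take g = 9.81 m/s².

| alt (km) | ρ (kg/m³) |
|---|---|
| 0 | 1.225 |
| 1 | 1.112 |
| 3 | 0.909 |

At 1 km, from the table: ρ = 1.112 kg/m³.
Level flight ⇒ L = W = m·g = 420 × 9.81 = 4120.2 N.
q = ½ρv² = ½ × 1.112 × 29.6² = 487.1 Pa.
CL = W/(q·S) = 4120.2 / (487.1 × 14.4) = 0.5874.
CD = 0.0181 + 0.0187 × 0.5874² = 0.02455.
D = q·S·CD = 487.1 × 14.4 × 0.02455 = 172.2 N

D = 172 N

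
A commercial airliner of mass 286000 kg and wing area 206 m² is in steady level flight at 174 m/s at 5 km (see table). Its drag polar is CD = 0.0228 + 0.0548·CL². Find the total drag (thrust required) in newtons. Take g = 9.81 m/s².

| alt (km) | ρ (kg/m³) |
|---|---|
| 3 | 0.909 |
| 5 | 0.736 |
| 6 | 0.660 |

D = 2.4×10^5 N

At 5 km, from the table: ρ = 0.736 kg/m³.
Level flight ⇒ L = W = m·g = 286000 × 9.81 = 2.8057×10^6 N.
q = ½ρv² = ½ × 0.736 × 174² = 11140 Pa.
Required CL = L/(qS) = 2.8057×10^6/(11140·206) = 1.222.
CD = 0.0228 + 0.0548 × 1.222² = 0.1047.
D = q·S·CD = 11140 × 206 × 0.1047 = 2.403×10^5 N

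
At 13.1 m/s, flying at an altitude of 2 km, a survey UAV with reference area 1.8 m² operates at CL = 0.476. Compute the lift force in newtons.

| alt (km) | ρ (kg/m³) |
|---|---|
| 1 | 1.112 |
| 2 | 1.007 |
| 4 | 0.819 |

L = 74 N

At 2 km, from the table: ρ = 1.007 kg/m³.
Dynamic pressure q = ½ρv² = ½ × 1.007 × 13.1² = 86.41 Pa.
L = q·S·CL = 86.41 × 1.8 × 0.476 = 74 N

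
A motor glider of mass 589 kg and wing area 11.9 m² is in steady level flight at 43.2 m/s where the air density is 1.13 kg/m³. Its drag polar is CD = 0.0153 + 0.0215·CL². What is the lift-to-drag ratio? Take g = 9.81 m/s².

Level flight ⇒ L = W = m·g = 589 × 9.81 = 5778.1 N.
q = ½ρv² = ½ × 1.13 × 43.2² = 1054 Pa.
CL = W/(q·S) = 5778.1 / (1054 × 11.9) = 0.4605.
CD = 0.0153 + 0.0215 × 0.4605² = 0.01986.
L/D = CL/CD = 0.4605 / 0.01986 = 23.2

L/D = 23.2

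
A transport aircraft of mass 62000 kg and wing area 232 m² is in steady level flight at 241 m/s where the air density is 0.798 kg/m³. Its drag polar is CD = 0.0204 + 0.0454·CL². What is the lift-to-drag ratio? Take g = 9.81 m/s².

Level flight ⇒ L = W = m·g = 62000 × 9.81 = 6.0822×10^5 N.
q = ½ρv² = ½ × 0.798 × 241² = 23170 Pa.
CL = 2W/(ρv²S) = 2×6.0822×10^5/(0.798×241²×232) = 0.1131.
CD = 0.0204 + 0.0454 × 0.1131² = 0.02098.
L/D = CL/CD = 0.1131 / 0.02098 = 5.39

L/D = 5.39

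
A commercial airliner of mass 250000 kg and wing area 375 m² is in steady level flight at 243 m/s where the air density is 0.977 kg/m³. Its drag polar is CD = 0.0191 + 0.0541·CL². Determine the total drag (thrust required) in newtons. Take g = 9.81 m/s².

Weight W = mg = 250000 × 9.81 = 2.4525×10^6 N; in level flight L = W.
Dynamic pressure q = 0.5 × 0.977 × 243² = 28850 Pa.
CL = W/(q·S) = 2.4525×10^6 / (28850 × 375) = 0.2267.
CD = 0.0191 + 0.0541 × 0.2267² = 0.02188.
D = q·S·CD = 28850 × 375 × 0.02188 = 2.367×10^5 N

D = 2.37×10^5 N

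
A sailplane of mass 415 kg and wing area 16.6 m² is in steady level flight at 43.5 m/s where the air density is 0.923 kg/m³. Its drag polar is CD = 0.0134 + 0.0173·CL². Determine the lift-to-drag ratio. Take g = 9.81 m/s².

L/D = 19

In steady level flight, lift balances weight: W = mg = 415 × 9.81 = 4071.2 N.
q = ½ρv² = ½ × 0.923 × 43.5² = 873.3 Pa.
Required CL = L/(qS) = 4071.2/(873.3·16.6) = 0.2808.
CD = 0.0134 + 0.0173 × 0.2808² = 0.01476.
L/D = CL/CD = 0.2808 / 0.01476 = 19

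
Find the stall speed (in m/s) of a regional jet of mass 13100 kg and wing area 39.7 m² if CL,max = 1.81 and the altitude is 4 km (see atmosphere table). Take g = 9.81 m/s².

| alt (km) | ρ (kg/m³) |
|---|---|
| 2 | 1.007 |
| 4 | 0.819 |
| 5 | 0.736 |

V_stall = 66.1 m/s

At 4 km, from the table: ρ = 0.819 kg/m³.
Stall occurs when L = W at CL,max. W = mg = 13100 × 9.81 = 1.285×10^5 N.
From L = ½ρV²S·CL,max = W: V_stall = √(2W/(ρSCL,max)) = √(2·1.285×10^5/(0.819·39.7·1.81))
V_stall = √4367 = 66.1 m/s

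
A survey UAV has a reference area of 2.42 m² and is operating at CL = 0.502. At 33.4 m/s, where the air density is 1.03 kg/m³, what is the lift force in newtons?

L = 698 N

Dynamic pressure q = ½ρv² = ½ × 1.03 × 33.4² = 574.5 Pa.
L = q·S·CL = 574.5 × 2.42 × 0.502 = 698 N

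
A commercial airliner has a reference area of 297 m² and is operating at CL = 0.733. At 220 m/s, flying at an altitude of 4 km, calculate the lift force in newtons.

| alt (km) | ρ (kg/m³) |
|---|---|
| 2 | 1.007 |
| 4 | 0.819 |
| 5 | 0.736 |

At 4 km, from the table: ρ = 0.819 kg/m³.
Dynamic pressure q = ½ρv² = ½ × 0.819 × 220² = 19820 Pa.
L = q·S·CL = 19820 × 297 × 0.733 = 4.31×10^6 N ≈ 4310 kN

L = 4.31×10^6 N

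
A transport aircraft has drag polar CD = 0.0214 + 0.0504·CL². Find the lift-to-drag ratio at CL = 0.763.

L/D = 15

CD = 0.0214 + 0.0504 × 0.763² = 0.05074
L/D = CL/CD = 0.763 / 0.05074 = 15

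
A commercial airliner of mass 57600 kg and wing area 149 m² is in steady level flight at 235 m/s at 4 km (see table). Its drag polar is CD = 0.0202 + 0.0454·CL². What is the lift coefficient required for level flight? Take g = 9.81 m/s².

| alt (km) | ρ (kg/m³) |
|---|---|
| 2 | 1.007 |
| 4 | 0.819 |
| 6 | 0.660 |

At 4 km, from the table: ρ = 0.819 kg/m³.
Weight W = mg = 57600 × 9.81 = 5.6506×10^5 N; in level flight L = W.
q = ½ρv² = ½ × 0.819 × 235² = 22610 Pa.
Required CL = L/(qS) = 5.6506×10^5/(22610·149) = 0.1677.

CL = 0.168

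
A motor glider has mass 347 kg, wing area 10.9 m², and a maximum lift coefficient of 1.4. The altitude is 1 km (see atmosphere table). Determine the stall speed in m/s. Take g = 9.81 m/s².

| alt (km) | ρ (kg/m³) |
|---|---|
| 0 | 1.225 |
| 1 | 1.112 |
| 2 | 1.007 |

V_stall = 20 m/s

At 1 km, from the table: ρ = 1.112 kg/m³.
Weight W = mg = 347 × 9.81 = 3404 N.
From L = ½ρV²S·CL,max = W: V_stall = √(2W/(ρSCL,max)) = √(2·3404/(1.112·10.9·1.4))
V_stall = √401.2 = 20 m/s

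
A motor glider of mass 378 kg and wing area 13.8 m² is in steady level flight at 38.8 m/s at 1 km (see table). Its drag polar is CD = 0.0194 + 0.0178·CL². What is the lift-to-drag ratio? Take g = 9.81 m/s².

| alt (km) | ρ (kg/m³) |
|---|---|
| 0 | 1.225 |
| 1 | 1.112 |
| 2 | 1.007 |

L/D = 15.1

At 1 km, from the table: ρ = 1.112 kg/m³.
Level flight ⇒ L = W = m·g = 378 × 9.81 = 3708.2 N.
Dynamic pressure q = 0.5 × 1.112 × 38.8² = 837 Pa.
CL = 2W/(ρv²S) = 2×3708.2/(1.112×38.8²×13.8) = 0.321.
CD = 0.0194 + 0.0178 × 0.321² = 0.02123.
L/D = CL/CD = 0.321 / 0.02123 = 15.1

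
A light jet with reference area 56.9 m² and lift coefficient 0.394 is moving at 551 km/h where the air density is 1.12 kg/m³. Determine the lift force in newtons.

L = 2.94×10^5 N

Convert speed: v = 551 km/h ÷ 3.6 = 153.1 m/s.
Dynamic pressure q = ½ρv² = ½ × 1.12 × 153.1² = 13120 Pa.
L = q·S·CL = 13120 × 56.9 × 0.394 = 2.94×10^5 N ≈ 294 kN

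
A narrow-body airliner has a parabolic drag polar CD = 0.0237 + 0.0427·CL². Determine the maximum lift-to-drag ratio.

(L/D)max = 15.7

For CD = CD0 + K·CL², (L/D)max occurs at CL* = √(CD0/K) and equals 1/(2√(K·CD0)).
(L/D)max = 1/(2√(0.0427 × 0.0237)) = 1/(2 × 0.03181) = 15.7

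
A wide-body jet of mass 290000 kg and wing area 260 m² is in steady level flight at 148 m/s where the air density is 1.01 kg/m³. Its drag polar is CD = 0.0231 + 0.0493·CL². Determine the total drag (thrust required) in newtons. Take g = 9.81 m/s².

D = 2.05×10^5 N

Weight W = mg = 290000 × 9.81 = 2.8449×10^6 N; in level flight L = W.
Dynamic pressure q = 0.5 × 1.01 × 148² = 11060 Pa.
Required CL = L/(qS) = 2.8449×10^6/(11060·260) = 0.9892.
CD = 0.0231 + 0.0493 × 0.9892² = 0.07134.
D = q·S·CD = 11060 × 260 × 0.07134 = 2.052×10^5 N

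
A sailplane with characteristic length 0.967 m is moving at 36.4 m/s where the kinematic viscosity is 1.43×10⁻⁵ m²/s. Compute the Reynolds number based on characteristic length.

Re = v·c/ν = 36.4 × 0.967 / (1.43×10⁻⁵) = 2.46×10^6

Re = 2.46×10^6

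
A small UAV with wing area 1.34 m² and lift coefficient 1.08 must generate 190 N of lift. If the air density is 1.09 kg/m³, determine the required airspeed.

v = 15.5 m/s

L = ½ρv²S·CL ⇒ v = √(2L/(ρ·S·CL))
v = √(2 × 190 / (1.09 × 1.34 × 1.08)) = √240.9 = 15.5 m/s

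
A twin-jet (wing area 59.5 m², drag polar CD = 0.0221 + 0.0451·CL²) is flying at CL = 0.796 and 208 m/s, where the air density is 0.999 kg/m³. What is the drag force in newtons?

D = 65200 N

CD = 0.0221 + 0.0451 × 0.796² = 0.05068
D = ½ρv²S·CD = ½ × 0.999 × 208² × 59.5 × 0.05068 = 65200 N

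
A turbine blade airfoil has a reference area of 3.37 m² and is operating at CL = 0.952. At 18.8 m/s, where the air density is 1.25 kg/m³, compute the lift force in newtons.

L = ½ρv²S·CL = ½ × 1.25 × 18.8² × 3.37 × 0.952 = 709 N

L = 709 N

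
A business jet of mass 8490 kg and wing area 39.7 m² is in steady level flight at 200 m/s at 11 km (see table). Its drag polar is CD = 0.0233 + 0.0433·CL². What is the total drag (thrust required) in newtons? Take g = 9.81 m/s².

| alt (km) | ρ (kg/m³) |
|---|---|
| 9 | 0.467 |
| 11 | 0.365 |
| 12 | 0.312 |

D = 7790 N

At 11 km, from the table: ρ = 0.365 kg/m³.
In steady level flight, lift balances weight: W = mg = 8490 × 9.81 = 83287 N.
Dynamic pressure q = 0.5 × 0.365 × 200² = 7300 Pa.
Required CL = L/(qS) = 83287/(7300·39.7) = 0.2874.
CD = 0.0233 + 0.0433 × 0.2874² = 0.02688.
D = q·S·CD = 7300 × 39.7 × 0.02688 = 7789 N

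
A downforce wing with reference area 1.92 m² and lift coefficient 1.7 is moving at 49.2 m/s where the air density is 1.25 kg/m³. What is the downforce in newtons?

Dynamic pressure q = ½ρv² = ½ × 1.25 × 49.2² = 1513 Pa.
L = q·S·CL = 1513 × 1.92 × 1.7 = 4940 N

L = 4940 N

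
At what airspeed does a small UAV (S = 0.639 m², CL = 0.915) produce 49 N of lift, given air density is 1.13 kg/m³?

L = ½ρv²S·CL ⇒ v = √(2L/(ρ·S·CL))
v = √(2 × 49 / (1.13 × 0.639 × 0.915)) = √148.3 = 12.2 m/s

v = 12.2 m/s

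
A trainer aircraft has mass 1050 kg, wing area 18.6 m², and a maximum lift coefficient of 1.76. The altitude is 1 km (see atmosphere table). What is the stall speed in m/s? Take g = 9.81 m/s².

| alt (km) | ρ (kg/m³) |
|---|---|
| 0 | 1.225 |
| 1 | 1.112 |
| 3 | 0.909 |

V_stall = 23.8 m/s

At 1 km, from the table: ρ = 1.112 kg/m³.
At stall, lift equals weight: L = W = m·g = 1050 × 9.81 = 10300 N.
From L = ½ρV²S·CL,max = W: V_stall = √(2W/(ρSCL,max)) = √(2·10300/(1.112·18.6·1.76))
V_stall = √565.9 = 23.8 m/s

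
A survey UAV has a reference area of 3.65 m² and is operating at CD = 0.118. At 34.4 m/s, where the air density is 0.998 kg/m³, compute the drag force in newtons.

D = ½ρv²S·CD = ½ × 0.998 × 34.4² × 3.65 × 0.118 = 254 N

D = 254 N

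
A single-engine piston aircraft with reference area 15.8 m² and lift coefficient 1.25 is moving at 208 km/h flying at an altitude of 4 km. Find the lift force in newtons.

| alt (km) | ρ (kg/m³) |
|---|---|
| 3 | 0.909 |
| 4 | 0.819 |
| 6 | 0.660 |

L = 27000 N

At 4 km, from the table: ρ = 0.819 kg/m³.
Convert speed: v = 208 km/h ÷ 3.6 = 57.78 m/s.
L = ½ρv²S·CL = ½ × 0.819 × 57.78² × 15.8 × 1.25 = 27000 N ≈ 27 kN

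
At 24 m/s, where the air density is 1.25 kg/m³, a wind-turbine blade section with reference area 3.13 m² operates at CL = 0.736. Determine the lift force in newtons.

L = 829 N

Dynamic pressure q = ½ρv² = ½ × 1.25 × 24² = 360 Pa.
L = q·S·CL = 360 × 3.13 × 0.736 = 829 N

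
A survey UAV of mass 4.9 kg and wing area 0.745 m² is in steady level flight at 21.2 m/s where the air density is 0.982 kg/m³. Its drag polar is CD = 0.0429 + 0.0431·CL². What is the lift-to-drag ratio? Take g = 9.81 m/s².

L/D = 6.28

In steady level flight, lift balances weight: W = mg = 4.9 × 9.81 = 48.069 N.
q = ½ρv² = ½ × 0.982 × 21.2² = 220.7 Pa.
CL = W/(q·S) = 48.069 / (220.7 × 0.745) = 0.2924.
CD = 0.0429 + 0.0431 × 0.2924² = 0.04658.
L/D = CL/CD = 0.2924 / 0.04658 = 6.28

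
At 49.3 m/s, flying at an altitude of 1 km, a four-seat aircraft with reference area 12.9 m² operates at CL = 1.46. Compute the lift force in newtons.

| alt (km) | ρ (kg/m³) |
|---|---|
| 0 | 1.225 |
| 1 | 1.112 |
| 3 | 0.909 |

L = 25500 N

At 1 km, from the table: ρ = 1.112 kg/m³.
Dynamic pressure q = ½ρv² = ½ × 1.112 × 49.3² = 1351 Pa.
L = q·S·CL = 1351 × 12.9 × 1.46 = 25500 N ≈ 25.5 kN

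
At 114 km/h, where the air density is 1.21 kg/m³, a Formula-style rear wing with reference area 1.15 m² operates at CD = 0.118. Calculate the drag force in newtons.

Convert speed: v = 114 km/h ÷ 3.6 = 31.67 m/s.
Dynamic pressure q = ½ρv² = ½ × 1.21 × 31.67² = 606.7 Pa.
D = q·S·CD = 606.7 × 1.15 × 0.118 = 82.3 N

D = 82.3 N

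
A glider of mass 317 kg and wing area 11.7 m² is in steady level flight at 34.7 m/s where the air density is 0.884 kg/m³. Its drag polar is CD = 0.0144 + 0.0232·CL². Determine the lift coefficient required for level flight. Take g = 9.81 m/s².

CL = 0.499

In steady level flight, lift balances weight: W = mg = 317 × 9.81 = 3109.8 N.
Dynamic pressure q = 0.5 × 0.884 × 34.7² = 532.2 Pa.
CL = 2W/(ρv²S) = 2×3109.8/(0.884×34.7²×11.7) = 0.4994.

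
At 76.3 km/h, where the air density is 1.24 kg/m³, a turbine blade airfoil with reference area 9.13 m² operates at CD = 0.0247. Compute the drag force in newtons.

Convert speed: v = 76.3 km/h ÷ 3.6 = 21.19 m/s.
Dynamic pressure q = ½ρv² = ½ × 1.24 × 21.19² = 278.5 Pa.
D = q·S·CD = 278.5 × 9.13 × 0.0247 = 62.8 N

D = 62.8 N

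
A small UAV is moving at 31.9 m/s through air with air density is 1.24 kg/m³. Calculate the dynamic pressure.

q = ½ρv² = ½ × 1.24 × 31.9² = 631 Pa

q = 631 Pa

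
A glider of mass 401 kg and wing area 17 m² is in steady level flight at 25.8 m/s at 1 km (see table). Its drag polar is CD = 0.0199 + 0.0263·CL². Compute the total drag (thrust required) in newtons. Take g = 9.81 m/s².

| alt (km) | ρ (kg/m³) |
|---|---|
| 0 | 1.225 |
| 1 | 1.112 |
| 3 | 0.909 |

At 1 km, from the table: ρ = 1.112 kg/m³.
Weight W = mg = 401 × 9.81 = 3933.8 N; in level flight L = W.
q = ½ρv² = ½ × 1.112 × 25.8² = 370.1 Pa.
CL = 2W/(ρv²S) = 2×3933.8/(1.112×25.8²×17) = 0.6252.
CD = 0.0199 + 0.0263 × 0.6252² = 0.03018.
D = q·S·CD = 370.1 × 17 × 0.03018 = 189.9 N

D = 190 N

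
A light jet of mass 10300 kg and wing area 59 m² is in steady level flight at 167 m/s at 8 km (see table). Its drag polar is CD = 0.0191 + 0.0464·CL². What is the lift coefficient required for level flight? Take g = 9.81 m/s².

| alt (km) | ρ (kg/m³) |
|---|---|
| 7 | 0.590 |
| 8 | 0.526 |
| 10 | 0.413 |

CL = 0.233

At 8 km, from the table: ρ = 0.526 kg/m³.
Weight W = mg = 10300 × 9.81 = 1.0104×10^5 N; in level flight L = W.
q = ½ρv² = ½ × 0.526 × 167² = 7335 Pa.
CL = 2W/(ρv²S) = 2×1.0104×10^5/(0.526×167²×59) = 0.2335.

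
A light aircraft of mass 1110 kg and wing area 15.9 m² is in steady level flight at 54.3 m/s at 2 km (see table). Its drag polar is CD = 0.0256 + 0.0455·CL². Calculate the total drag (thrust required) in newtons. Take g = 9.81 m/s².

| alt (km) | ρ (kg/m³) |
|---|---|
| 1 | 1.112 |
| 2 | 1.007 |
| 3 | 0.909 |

D = 833 N

At 2 km, from the table: ρ = 1.007 kg/m³.
In steady level flight, lift balances weight: W = mg = 1110 × 9.81 = 10889 N.
Dynamic pressure q = 0.5 × 1.007 × 54.3² = 1485 Pa.
CL = 2W/(ρv²S) = 2×10889/(1.007×54.3²×15.9) = 0.4613.
CD = 0.0256 + 0.0455 × 0.4613² = 0.03528.
D = q·S·CD = 1485 × 15.9 × 0.03528 = 832.8 N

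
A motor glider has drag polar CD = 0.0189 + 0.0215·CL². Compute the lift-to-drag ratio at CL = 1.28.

CD = 0.0189 + 0.0215 × 1.28² = 0.05413
L/D = CL/CD = 1.28 / 0.05413 = 23.6

L/D = 23.6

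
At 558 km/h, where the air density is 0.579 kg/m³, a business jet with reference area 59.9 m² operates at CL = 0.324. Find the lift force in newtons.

Convert speed: v = 558 km/h ÷ 3.6 = 155 m/s.
Dynamic pressure q = ½ρv² = ½ × 0.579 × 155² = 6955 Pa.
L = q·S·CL = 6955 × 59.9 × 0.324 = 1.35×10^5 N ≈ 135 kN

L = 1.35×10^5 N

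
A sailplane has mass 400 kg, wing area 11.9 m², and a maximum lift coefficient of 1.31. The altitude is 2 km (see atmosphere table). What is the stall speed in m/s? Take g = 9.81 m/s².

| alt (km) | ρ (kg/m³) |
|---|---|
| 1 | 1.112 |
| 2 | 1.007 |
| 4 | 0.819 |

At 2 km, from the table: ρ = 1.007 kg/m³.
Stall occurs when L = W at CL,max. W = mg = 400 × 9.81 = 3924 N.
V_stall = √(2W/(ρ·S·CL,max)) = √(2 × 3924 / (1.007 × 11.9 × 1.31))
V_stall = √499.9 = 22.4 m/s

V_stall = 22.4 m/s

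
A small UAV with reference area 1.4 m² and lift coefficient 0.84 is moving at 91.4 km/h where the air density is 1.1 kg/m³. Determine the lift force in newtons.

Convert speed: v = 91.4 km/h ÷ 3.6 = 25.39 m/s.
Dynamic pressure q = ½ρv² = ½ × 1.1 × 25.39² = 354.5 Pa.
L = q·S·CL = 354.5 × 1.4 × 0.84 = 417 N

L = 417 N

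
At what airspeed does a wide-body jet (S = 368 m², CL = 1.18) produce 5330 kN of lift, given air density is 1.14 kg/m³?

L = ½ρv²S·CL ⇒ v = √(2L/(ρ·S·CL))
v = √(2 × 5.33×10^6 / (1.14 × 368 × 1.18)) = √21530 = 147 m/s

v = 147 m/s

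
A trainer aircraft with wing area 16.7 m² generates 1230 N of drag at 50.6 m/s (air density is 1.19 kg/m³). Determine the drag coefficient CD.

CD = 0.0483

From D = ½ρv²S·CD, rearranging gives CD = 2D/(ρv²S).
CD = 2 × 1230 / (1.19 × 50.6² × 16.7) = 0.0483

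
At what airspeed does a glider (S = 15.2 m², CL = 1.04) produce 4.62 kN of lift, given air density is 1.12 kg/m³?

v = 22.8 m/s

L = ½ρv²S·CL ⇒ v = √(2L/(ρ·S·CL))
v = √(2 × 4620 / (1.12 × 15.2 × 1.04)) = √521.9 = 22.8 m/s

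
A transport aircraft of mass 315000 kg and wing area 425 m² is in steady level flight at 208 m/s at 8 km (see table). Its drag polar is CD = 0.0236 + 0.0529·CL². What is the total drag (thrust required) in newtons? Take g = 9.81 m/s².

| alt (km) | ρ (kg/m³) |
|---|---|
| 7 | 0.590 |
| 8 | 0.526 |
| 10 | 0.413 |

At 8 km, from the table: ρ = 0.526 kg/m³.
Level flight ⇒ L = W = m·g = 315000 × 9.81 = 3.0902×10^6 N.
Dynamic pressure q = 0.5 × 0.526 × 208² = 11380 Pa.
CL = 2W/(ρv²S) = 2×3.0902×10^6/(0.526×208²×425) = 0.639.
CD = 0.0236 + 0.0529 × 0.639² = 0.0452.
D = q·S·CD = 11380 × 425 × 0.0452 = 2.186×10^5 N

D = 2.19×10^5 N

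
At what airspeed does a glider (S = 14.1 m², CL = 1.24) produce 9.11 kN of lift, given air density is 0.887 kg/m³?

v = 34.3 m/s

L = ½ρv²S·CL ⇒ v = √(2L/(ρ·S·CL))
v = √(2 × 9110 / (0.887 × 14.1 × 1.24)) = √1175 = 34.3 m/s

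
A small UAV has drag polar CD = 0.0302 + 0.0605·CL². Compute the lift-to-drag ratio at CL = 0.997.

L/D = 11

CD = 0.0302 + 0.0605 × 0.997² = 0.09034
L/D = CL/CD = 0.997 / 0.09034 = 11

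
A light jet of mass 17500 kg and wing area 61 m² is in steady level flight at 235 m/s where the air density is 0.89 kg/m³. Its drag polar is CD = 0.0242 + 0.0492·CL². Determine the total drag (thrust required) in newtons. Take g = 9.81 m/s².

D = 37200 N

Level flight ⇒ L = W = m·g = 17500 × 9.81 = 1.7168×10^5 N.
Dynamic pressure q = 0.5 × 0.89 × 235² = 24580 Pa.
CL = 2W/(ρv²S) = 2×1.7168×10^5/(0.89×235²×61) = 0.1145.
CD = 0.0242 + 0.0492 × 0.1145² = 0.02485.
D = q·S·CD = 24580 × 61 × 0.02485 = 37250 N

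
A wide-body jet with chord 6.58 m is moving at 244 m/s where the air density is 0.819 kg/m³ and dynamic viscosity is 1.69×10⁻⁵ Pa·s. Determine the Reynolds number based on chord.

Re = 7.78×10^7

Re = ρ·v·c/μ = 0.819 × 244 × 6.58 / (1.69×10⁻⁵) = 7.78×10^7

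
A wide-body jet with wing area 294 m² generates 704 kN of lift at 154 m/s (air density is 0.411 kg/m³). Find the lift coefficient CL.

CL = 0.491

From L = ½ρv²S·CL, rearranging gives CL = 2L/(ρv²S).
CL = 2 × 7.04×10^5 / (0.411 × 154² × 294) = 0.491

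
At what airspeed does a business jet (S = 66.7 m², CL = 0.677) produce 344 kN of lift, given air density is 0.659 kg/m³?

v = 152 m/s

L = ½ρv²S·CL ⇒ v = √(2L/(ρ·S·CL))
v = √(2 × 3.44×10^5 / (0.659 × 66.7 × 0.677)) = √23120 = 152 m/s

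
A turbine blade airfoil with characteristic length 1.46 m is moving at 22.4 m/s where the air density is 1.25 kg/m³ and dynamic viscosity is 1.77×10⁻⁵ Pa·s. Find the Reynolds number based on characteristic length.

Re = 2.31×10^6

Re = ρ·v·c/μ = 1.25 × 22.4 × 1.46 / (1.77×10⁻⁵) = 2.31×10^6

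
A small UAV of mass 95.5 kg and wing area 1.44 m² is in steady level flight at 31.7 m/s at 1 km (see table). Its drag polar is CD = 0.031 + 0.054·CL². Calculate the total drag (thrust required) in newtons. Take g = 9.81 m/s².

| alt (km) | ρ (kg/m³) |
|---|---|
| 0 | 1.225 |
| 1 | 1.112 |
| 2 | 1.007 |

At 1 km, from the table: ρ = 1.112 kg/m³.
In steady level flight, lift balances weight: W = mg = 95.5 × 9.81 = 936.86 N.
q = ½ρv² = ½ × 1.112 × 31.7² = 558.7 Pa.
CL = W/(q·S) = 936.86 / (558.7 × 1.44) = 1.164.
CD = 0.031 + 0.054 × 1.164² = 0.1042.
D = q·S·CD = 558.7 × 1.44 × 0.1042 = 83.85 N

D = 83.9 N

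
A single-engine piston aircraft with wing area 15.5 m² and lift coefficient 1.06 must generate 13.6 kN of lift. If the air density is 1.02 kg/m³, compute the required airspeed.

L = ½ρv²S·CL ⇒ v = √(2L/(ρ·S·CL))
v = √(2 × 13600 / (1.02 × 15.5 × 1.06)) = √1623 = 40.3 m/s

v = 40.3 m/s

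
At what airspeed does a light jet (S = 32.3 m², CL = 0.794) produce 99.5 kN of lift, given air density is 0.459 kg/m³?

v = 130 m/s

L = ½ρv²S·CL ⇒ v = √(2L/(ρ·S·CL))
v = √(2 × 99500 / (0.459 × 32.3 × 0.794)) = √16910 = 130 m/s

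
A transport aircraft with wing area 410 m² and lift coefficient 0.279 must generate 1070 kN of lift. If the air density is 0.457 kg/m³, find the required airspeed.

v = 202 m/s

L = ½ρv²S·CL ⇒ v = √(2L/(ρ·S·CL))
v = √(2 × 1.07×10^6 / (0.457 × 410 × 0.279)) = √40940 = 202 m/s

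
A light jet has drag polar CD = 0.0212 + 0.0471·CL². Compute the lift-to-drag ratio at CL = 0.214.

CD = 0.0212 + 0.0471 × 0.214² = 0.02336
L/D = CL/CD = 0.214 / 0.02336 = 9.16

L/D = 9.16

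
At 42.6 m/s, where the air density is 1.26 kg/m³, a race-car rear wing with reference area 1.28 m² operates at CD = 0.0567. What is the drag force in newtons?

D = 83 N

Dynamic pressure q = ½ρv² = ½ × 1.26 × 42.6² = 1143 Pa.
D = q·S·CD = 1143 × 1.28 × 0.0567 = 83 N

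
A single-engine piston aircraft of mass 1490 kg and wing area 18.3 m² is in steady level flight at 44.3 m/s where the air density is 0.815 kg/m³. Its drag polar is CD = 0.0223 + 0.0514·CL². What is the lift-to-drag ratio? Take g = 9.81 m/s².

L/D = 13.6

In steady level flight, lift balances weight: W = mg = 1490 × 9.81 = 14617 N.
Dynamic pressure q = 0.5 × 0.815 × 44.3² = 799.7 Pa.
CL = W/(q·S) = 14617 / (799.7 × 18.3) = 0.9988.
CD = 0.0223 + 0.0514 × 0.9988² = 0.07357.
L/D = CL/CD = 0.9988 / 0.07357 = 13.6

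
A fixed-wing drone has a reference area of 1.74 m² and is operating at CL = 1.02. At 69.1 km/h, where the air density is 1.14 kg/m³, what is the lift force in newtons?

L = 373 N

Convert speed: v = 69.1 km/h ÷ 3.6 = 19.19 m/s.
L = ½ρv²S·CL = ½ × 1.14 × 19.19² × 1.74 × 1.02 = 373 N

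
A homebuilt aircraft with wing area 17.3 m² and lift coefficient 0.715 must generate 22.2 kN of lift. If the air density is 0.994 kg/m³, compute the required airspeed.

v = 60.1 m/s

L = ½ρv²S·CL ⇒ v = √(2L/(ρ·S·CL))
v = √(2 × 22200 / (0.994 × 17.3 × 0.715)) = √3611 = 60.1 m/s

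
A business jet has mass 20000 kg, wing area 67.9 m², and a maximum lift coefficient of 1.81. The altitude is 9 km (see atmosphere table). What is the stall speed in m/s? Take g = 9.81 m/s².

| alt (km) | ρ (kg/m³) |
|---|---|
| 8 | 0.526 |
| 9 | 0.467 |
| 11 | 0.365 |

At 9 km, from the table: ρ = 0.467 kg/m³.
At stall, lift equals weight: L = W = m·g = 20000 × 9.81 = 1.962×10^5 N.
From L = ½ρV²S·CL,max = W: V_stall = √(2W/(ρSCL,max)) = √(2·1.962×10^5/(0.467·67.9·1.81))
V_stall = √6837 = 82.7 m/s

V_stall = 82.7 m/s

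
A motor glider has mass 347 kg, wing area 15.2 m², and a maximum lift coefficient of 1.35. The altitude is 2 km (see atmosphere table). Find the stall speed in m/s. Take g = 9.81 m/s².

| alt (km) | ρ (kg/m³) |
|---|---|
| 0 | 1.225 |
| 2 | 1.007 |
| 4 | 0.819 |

At 2 km, from the table: ρ = 1.007 kg/m³.
At stall, lift equals weight: L = W = m·g = 347 × 9.81 = 3404 N.
From L = ½ρV²S·CL,max = W: V_stall = √(2W/(ρSCL,max)) = √(2·3404/(1.007·15.2·1.35))
V_stall = √329.5 = 18.2 m/s

V_stall = 18.2 m/s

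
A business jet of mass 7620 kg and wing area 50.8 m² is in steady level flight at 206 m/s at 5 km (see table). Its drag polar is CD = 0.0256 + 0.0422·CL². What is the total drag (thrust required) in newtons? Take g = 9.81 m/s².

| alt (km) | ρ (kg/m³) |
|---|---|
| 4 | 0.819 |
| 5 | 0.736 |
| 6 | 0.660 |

D = 20600 N

At 5 km, from the table: ρ = 0.736 kg/m³.
Weight W = mg = 7620 × 9.81 = 74752 N; in level flight L = W.
q = ½ρv² = ½ × 0.736 × 206² = 15620 Pa.
CL = W/(q·S) = 74752 / (15620 × 50.8) = 0.09423.
CD = 0.0256 + 0.0422 × 0.09423² = 0.02597.
D = q·S·CD = 15620 × 50.8 × 0.02597 = 20610 N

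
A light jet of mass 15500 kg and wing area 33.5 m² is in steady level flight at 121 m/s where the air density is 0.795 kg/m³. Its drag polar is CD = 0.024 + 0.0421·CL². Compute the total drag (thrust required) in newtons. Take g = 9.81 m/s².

In steady level flight, lift balances weight: W = mg = 15500 × 9.81 = 1.5206×10^5 N.
Dynamic pressure q = 0.5 × 0.795 × 121² = 5820 Pa.
CL = W/(q·S) = 1.5206×10^5 / (5820 × 33.5) = 0.7799.
CD = 0.024 + 0.0421 × 0.7799² = 0.04961.
D = q·S·CD = 5820 × 33.5 × 0.04961 = 9672 N

D = 9670 N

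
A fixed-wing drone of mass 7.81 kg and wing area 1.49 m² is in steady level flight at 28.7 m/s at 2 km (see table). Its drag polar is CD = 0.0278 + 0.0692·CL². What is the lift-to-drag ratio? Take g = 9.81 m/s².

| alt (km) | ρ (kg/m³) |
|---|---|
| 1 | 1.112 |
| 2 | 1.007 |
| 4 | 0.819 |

At 2 km, from the table: ρ = 1.007 kg/m³.
In steady level flight, lift balances weight: W = mg = 7.81 × 9.81 = 76.616 N.
Dynamic pressure q = 0.5 × 1.007 × 28.7² = 414.7 Pa.
Required CL = L/(qS) = 76.616/(414.7·1.49) = 0.124.
CD = 0.0278 + 0.0692 × 0.124² = 0.02886.
L/D = CL/CD = 0.124 / 0.02886 = 4.3

L/D = 4.3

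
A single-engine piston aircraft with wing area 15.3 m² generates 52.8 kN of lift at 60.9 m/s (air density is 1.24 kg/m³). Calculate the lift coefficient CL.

CL = 1.5

From L = ½ρv²S·CL, rearranging gives CL = 2L/(ρv²S).
CL = 2 × 52800 / (1.24 × 60.9² × 15.3) = 1.5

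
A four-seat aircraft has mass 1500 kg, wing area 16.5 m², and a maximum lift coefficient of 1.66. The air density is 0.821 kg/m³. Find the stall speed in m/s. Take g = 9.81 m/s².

Stall occurs when L = W at CL,max. W = mg = 1500 × 9.81 = 14720 N.
V_stall = √(2W/(ρ·S·CL,max)) = √(2 × 14720 / (0.821 × 16.5 × 1.66))
V_stall = √1309 = 36.2 m/s

V_stall = 36.2 m/s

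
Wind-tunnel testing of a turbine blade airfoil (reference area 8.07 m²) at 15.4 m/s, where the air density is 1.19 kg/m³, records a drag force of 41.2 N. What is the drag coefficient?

From D = ½ρv²S·CD, rearranging gives CD = 2D/(ρv²S).
CD = 2 × 41.2 / (1.19 × 15.4² × 8.07) = 0.0362

CD = 0.0362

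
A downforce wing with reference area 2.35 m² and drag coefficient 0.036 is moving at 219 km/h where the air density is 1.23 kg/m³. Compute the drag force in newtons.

D = 193 N

Convert speed: v = 219 km/h ÷ 3.6 = 60.83 m/s.
Dynamic pressure q = ½ρv² = ½ × 1.23 × 60.83² = 2276 Pa.
D = q·S·CD = 2276 × 2.35 × 0.036 = 193 N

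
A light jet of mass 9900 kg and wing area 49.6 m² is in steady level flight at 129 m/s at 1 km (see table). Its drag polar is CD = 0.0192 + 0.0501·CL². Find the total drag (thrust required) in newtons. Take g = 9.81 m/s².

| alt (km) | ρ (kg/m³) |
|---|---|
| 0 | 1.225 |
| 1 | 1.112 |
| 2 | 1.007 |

D = 9840 N

At 1 km, from the table: ρ = 1.112 kg/m³.
Weight W = mg = 9900 × 9.81 = 97119 N; in level flight L = W.
Dynamic pressure q = 0.5 × 1.112 × 129² = 9252 Pa.
CL = W/(q·S) = 97119 / (9252 × 49.6) = 0.2116.
CD = 0.0192 + 0.0501 × 0.2116² = 0.02144.
D = q·S·CD = 9252 × 49.6 × 0.02144 = 9841 N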